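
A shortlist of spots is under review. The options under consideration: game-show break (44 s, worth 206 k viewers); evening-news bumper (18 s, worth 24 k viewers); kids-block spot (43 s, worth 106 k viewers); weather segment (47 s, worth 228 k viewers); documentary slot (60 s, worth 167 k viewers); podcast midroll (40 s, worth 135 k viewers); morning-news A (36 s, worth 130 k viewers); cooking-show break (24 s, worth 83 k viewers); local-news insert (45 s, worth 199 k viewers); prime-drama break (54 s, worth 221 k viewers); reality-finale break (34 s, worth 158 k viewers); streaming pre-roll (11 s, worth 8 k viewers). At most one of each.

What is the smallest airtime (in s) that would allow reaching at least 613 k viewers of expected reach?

Minimise s subject to total expected reach ≥ 613.
game-show break + weather segment + local-news insert reaches 633 using 136 s.
Below 136 s the best achievable stays under 613.

136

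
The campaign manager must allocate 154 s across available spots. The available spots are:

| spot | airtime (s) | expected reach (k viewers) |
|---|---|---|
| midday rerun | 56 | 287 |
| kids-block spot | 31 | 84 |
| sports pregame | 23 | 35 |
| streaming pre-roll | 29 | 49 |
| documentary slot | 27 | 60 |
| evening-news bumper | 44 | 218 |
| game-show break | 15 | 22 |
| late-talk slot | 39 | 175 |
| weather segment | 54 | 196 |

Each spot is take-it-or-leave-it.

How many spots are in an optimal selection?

4

The maximum expected reach within 154 s is 702.
For example midday rerun + evening-news bumper + game-show break + late-talk slot achieves it, using 154 s.
All optima have 4 spots.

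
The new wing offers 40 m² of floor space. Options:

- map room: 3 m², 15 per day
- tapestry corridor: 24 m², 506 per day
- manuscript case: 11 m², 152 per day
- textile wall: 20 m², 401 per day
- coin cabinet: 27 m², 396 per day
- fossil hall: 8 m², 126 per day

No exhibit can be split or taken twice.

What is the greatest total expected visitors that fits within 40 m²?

Taking the top-ratio exhibits first gives map room + tapestry corridor + fossil hall for 647 (35 m²).
The 27 m² tied up in map room and tapestry corridor is better spent on manuscript case + textile wall — total rises to 679 (39 m²).
That's the maximum — no swap from here does better than 679.

679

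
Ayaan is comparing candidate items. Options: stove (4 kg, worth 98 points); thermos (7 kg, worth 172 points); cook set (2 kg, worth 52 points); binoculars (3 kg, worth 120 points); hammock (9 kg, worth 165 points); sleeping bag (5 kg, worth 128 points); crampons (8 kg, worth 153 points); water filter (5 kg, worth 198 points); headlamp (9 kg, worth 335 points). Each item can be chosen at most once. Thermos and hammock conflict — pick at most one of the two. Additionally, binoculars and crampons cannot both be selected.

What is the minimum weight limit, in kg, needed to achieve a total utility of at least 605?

17

Minimise kg subject to total utility ≥ 605.
binoculars + water filter + headlamp reaches 653 using 17 kg.
Any bundle with less than 17 kg falls short of 605.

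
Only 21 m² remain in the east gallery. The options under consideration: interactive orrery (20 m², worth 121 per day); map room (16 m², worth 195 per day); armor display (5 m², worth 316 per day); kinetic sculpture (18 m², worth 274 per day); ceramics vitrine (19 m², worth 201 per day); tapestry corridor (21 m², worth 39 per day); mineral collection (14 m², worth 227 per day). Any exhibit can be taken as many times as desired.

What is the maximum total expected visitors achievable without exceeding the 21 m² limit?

1264

4×armor display uses 20 of the 21 m² and totals 1264.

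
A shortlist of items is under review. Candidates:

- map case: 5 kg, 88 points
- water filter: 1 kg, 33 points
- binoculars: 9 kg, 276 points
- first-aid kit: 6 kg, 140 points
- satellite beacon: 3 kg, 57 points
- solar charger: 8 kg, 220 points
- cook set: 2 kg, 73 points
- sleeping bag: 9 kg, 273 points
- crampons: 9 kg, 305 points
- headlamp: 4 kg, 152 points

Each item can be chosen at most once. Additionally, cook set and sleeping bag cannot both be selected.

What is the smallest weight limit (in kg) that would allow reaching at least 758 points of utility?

Need the lightest bundle worth ≥ 758.
water filter + binoculars + crampons + headlamp: 766 utility at 23 kg.
Below 23 kg the best achievable stays under 758.

23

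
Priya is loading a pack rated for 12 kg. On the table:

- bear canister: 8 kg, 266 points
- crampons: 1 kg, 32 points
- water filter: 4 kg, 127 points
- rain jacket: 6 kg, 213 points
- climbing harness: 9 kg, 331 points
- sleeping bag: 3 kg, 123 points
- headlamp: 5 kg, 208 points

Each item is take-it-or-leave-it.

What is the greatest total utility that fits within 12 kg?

458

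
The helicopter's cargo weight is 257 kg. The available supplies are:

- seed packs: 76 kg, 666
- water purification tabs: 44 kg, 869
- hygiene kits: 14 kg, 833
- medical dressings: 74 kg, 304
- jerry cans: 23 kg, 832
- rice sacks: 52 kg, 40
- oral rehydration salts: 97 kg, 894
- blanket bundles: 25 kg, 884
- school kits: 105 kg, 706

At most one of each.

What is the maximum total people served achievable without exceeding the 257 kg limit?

Greedy by ratio would take water purification tabs + hygiene kits + jerry cans + rice sacks + oral rehydration salts + blanket bundles: 255 kg used, total 4352.
The 149 kg tied up in rice sacks and oral rehydration salts is better spent on seed packs + medical dressings — total rises to 4388 (256 kg).
Next best is water purification tabs + hygiene kits + jerry cans + rice sacks + oral rehydration salts + blanket bundles at 4352 (255 kg) — short by 36.

4388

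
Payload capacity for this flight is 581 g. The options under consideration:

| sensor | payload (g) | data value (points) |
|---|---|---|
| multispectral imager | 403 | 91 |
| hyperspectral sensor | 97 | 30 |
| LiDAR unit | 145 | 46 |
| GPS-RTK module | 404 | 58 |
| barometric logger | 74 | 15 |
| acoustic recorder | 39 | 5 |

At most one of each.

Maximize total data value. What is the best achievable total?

Taking the top-ratio sensors first gives hyperspectral sensor + LiDAR unit + barometric logger + acoustic recorder for 96 (355 g).
The 210 g tied up in hyperspectral sensor and barometric logger and acoustic recorder is better spent on multispectral imager — total rises to 137 (548 g).
Runner-up multispectral imager + hyperspectral sensor + barometric logger tops out at 136.

137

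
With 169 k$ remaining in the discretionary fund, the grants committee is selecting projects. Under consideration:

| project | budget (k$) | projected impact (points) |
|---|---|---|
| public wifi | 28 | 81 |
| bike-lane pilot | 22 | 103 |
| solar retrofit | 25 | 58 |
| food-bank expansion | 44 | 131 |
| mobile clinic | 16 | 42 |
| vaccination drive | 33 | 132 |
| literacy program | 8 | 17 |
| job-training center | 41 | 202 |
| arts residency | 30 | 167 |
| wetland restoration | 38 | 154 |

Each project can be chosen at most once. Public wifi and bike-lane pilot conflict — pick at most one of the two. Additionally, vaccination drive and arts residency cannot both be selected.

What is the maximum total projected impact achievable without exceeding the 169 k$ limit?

701

Ranking by ratio (projected impact/k$): arts residency 5.57, job-training center 4.93, bike-lane pilot 4.68, wetland restoration 4.05.
Taking bike-lane pilot + solar retrofit + literacy program + job-training center + arts residency + wetland restoration: 164 k$ used, 701 in projected impact.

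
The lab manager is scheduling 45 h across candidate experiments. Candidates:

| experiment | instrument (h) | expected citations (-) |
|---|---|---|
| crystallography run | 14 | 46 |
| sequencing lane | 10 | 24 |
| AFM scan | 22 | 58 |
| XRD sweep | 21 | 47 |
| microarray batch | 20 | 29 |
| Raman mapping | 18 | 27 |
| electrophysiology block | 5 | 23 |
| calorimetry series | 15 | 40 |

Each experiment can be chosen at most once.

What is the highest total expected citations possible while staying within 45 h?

133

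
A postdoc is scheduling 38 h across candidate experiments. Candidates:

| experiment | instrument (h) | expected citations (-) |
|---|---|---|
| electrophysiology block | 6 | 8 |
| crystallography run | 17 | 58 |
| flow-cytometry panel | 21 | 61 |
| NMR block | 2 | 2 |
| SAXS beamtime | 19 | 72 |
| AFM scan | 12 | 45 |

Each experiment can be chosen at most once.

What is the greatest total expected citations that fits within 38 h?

132

Filling by ratio: electrophysiology block + SAXS beamtime + AFM scan for 125, with 1 h left unused.
Replace electrophysiology block and AFM scan with crystallography run + NMR block: the trade gains 7 net, giving 132 at 38 h.
Next best is crystallography run + SAXS beamtime at 130 (36 h) — short by 2.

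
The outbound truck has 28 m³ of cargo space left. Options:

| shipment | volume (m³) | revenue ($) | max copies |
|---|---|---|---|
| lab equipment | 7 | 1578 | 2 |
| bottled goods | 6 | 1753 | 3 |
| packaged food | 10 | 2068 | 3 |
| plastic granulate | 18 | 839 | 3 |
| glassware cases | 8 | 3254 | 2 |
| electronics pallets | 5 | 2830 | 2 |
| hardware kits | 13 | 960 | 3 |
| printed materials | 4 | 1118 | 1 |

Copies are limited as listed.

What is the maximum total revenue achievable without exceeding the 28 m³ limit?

12168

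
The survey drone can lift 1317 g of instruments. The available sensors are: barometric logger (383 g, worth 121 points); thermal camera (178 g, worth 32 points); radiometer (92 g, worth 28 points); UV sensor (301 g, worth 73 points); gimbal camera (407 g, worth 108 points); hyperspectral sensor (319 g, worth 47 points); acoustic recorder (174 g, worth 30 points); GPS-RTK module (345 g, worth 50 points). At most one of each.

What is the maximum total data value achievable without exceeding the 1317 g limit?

Greedy by ratio would take barometric logger + radiometer + UV sensor + gimbal camera: 1183 g used, total 330.
Replace radiometer with thermal camera: the trade gains 4 net, giving 334 at 1269 g.

334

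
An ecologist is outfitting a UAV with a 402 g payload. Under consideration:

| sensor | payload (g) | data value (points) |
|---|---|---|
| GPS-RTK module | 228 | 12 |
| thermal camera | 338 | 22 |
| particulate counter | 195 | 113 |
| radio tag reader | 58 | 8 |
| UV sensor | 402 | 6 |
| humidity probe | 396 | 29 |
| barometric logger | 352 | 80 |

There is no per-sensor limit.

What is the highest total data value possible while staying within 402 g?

Density check — particulate counter 0.58, barometric logger 0.23, radio tag reader 0.14 are the best per g.
Best packing: 2×particulate counter — 390 g, 226 total.
No other feasible combination exceeds 226.

226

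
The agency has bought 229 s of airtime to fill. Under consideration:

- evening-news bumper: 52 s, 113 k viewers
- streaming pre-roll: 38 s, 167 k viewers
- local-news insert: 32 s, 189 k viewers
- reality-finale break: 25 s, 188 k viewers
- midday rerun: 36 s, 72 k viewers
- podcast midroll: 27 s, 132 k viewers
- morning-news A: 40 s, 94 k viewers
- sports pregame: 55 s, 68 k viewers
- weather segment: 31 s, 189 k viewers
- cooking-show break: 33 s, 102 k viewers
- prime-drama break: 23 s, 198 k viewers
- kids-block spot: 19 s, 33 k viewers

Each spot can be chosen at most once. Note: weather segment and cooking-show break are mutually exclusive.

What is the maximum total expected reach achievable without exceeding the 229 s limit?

1176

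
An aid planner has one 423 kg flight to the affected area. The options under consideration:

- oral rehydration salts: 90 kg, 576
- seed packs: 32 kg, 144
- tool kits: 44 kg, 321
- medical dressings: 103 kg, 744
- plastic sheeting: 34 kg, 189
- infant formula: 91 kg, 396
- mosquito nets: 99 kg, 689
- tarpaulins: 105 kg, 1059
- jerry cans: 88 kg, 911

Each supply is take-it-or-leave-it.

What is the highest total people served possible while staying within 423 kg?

Ranking by ratio (people served/kg): jerry cans 10.35, tarpaulins 10.09, tool kits 7.30.
The ratio heuristic lands on seed packs + tool kits + medical dressings + plastic sheeting + tarpaulins + jerry cans (3368) but leaves 17 kg idle.
Replace seed packs and tool kits with oral rehydration salts: the trade gains 111 net, giving 3479 at 420 kg.
Every other selection either busts 423 kg or fails to beat 3479.

3479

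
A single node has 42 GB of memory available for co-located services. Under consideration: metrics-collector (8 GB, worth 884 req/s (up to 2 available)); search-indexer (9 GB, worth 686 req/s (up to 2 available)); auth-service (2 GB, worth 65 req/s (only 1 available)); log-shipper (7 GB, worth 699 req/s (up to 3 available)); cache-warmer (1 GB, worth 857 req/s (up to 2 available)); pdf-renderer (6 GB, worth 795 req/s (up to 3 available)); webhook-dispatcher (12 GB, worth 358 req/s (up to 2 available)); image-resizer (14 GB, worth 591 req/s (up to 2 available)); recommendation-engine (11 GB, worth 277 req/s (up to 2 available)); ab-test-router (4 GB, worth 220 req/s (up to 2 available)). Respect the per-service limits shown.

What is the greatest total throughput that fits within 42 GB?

A density-first pass picks 2×metrics-collector + auth-service + 2×cache-warmer + 3×pdf-renderer + ab-test-router — 6152 at 42 GB.
Replace metrics-collector and auth-service and ab-test-router with 2×log-shipper: the trade gains 229 net, giving 6381 at 42 GB.

6381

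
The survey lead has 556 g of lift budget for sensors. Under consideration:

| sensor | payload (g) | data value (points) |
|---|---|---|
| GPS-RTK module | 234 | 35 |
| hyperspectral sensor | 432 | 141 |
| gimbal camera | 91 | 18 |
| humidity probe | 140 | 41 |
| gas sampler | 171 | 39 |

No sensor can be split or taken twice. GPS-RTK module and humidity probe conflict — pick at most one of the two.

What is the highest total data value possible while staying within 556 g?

159

Ranking by ratio (data value/g): hyperspectral sensor 0.33, humidity probe 0.29, gas sampler 0.23.
Best packing: hyperspectral sensor + gimbal camera — 523 g, 159 total.
No other feasible combination exceeds 159.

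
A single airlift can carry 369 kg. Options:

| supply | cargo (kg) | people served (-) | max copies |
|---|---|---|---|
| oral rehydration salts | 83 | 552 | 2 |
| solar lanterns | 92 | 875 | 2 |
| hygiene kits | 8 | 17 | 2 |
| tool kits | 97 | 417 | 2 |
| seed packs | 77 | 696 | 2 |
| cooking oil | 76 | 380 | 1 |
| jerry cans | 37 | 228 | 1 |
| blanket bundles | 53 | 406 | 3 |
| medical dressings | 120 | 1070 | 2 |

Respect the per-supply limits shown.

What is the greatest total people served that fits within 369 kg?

3337

A density-first pass picks 2×solar lanterns + 2×hygiene kits + 2×seed packs — 3176 at 354 kg.
Dropping solar lanterns and 2×hygiene kits frees 108 kg; slotting in medical dressings (120 kg) lifts the total to 3337 at 366 kg.
Nothing else within 369 kg beats 3337.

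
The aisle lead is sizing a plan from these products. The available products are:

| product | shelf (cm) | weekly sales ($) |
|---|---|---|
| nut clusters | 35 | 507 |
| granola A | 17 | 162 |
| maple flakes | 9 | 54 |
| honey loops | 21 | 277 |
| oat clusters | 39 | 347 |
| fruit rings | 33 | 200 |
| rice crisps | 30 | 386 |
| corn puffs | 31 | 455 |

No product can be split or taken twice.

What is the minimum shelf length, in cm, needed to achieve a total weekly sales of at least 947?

66

Look for the lowest-shelf combination reaching 947.
nut clusters + corn puffs: 962 weekly sales at 66 cm.
No combination under 66 cm hits 947.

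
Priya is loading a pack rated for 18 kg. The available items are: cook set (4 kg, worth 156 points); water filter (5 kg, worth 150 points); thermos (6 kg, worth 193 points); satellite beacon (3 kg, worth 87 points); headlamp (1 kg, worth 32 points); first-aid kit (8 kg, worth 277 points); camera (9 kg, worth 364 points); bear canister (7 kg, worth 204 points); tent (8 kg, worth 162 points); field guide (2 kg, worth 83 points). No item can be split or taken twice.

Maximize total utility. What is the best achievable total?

690

Ranking by ratio (utility/kg): field guide 41.50, camera 40.44, cook set 39.00.
Filling by ratio: cook set + headlamp + camera + field guide for 635, with 2 kg left unused.
Dropping headlamp frees 1 kg; slotting in satellite beacon (3 kg) lifts the total to 690 at 18 kg.
An exhaustive check of the 1024 subsets confirms 690.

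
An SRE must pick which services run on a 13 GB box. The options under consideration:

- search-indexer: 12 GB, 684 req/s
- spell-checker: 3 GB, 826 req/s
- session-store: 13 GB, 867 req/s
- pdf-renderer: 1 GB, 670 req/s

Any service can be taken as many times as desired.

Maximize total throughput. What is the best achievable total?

13×pdf-renderer uses 13 of the 13 GB and totals 8710.
Nothing else within 13 GB beats 8710.

8710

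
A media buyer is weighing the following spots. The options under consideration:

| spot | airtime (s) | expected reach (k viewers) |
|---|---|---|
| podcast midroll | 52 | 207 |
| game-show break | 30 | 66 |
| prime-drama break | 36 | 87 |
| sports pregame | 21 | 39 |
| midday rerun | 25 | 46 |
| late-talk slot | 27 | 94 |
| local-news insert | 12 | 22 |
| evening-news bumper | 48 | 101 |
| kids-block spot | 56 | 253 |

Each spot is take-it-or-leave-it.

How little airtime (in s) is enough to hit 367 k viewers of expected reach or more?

Need the lightest bundle worth ≥ 367.
Taking late-talk slot + local-news insert + kids-block spot gives 369 (≥ 367) for 95 s.
Any bundle with less than 95 s falls short of 367.

95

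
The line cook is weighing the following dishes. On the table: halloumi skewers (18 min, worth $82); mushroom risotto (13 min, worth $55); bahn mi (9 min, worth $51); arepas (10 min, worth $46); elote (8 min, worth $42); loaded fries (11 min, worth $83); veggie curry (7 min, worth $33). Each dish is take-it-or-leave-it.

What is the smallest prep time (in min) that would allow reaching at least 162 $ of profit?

27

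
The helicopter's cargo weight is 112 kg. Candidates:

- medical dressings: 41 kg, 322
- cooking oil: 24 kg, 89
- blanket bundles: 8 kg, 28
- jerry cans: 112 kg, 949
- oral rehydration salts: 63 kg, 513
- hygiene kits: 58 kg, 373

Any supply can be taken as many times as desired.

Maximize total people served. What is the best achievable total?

Best packing: jerry cans — 112 kg, 949 total.
No other feasible combination exceeds 949.

949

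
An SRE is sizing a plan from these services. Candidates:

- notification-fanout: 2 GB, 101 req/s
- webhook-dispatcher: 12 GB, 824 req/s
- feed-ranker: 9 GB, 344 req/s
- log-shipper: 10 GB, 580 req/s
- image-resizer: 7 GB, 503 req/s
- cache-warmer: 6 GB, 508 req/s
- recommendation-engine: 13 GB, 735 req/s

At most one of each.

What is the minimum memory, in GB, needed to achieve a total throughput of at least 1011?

13

Need the lightest bundle worth ≥ 1011.
image-resizer + cache-warmer reaches 1011 using 13 GB.
No combination under 13 GB hits 1011.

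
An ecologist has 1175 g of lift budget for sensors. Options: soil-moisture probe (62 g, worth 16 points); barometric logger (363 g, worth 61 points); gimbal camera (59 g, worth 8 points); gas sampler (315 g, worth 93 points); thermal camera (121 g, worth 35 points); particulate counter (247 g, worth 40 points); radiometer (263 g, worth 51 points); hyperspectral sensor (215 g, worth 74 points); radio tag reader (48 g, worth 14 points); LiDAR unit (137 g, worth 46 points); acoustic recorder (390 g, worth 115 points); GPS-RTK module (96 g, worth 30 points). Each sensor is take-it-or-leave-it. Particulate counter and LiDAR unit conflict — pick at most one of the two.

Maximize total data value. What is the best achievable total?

358

By data value per g: hyperspectral sensor 0.34, LiDAR unit 0.34, GPS-RTK module 0.31 lead.
Soil-moisture probe + gas sampler + hyperspectral sensor + radio tag reader + LiDAR unit + acoustic recorder uses 1167 of the 1175 g and totals 358.
Gas sampler + hyperspectral sensor + LiDAR unit + acoustic recorder + GPS-RTK module matches that 358 at 1153 g; no feasible combination exceeds it.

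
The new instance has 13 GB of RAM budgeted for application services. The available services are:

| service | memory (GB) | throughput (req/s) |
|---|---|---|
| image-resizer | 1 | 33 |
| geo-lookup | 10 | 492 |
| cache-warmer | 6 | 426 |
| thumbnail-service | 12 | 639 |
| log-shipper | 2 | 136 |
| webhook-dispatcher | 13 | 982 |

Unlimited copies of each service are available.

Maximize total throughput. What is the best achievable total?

982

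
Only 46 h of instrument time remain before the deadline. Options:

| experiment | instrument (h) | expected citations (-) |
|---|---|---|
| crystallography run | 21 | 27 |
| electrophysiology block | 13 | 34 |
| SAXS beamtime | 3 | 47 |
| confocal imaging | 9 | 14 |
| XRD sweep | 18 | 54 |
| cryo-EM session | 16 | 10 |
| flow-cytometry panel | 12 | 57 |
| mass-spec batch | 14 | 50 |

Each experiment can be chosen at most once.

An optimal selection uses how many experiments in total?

4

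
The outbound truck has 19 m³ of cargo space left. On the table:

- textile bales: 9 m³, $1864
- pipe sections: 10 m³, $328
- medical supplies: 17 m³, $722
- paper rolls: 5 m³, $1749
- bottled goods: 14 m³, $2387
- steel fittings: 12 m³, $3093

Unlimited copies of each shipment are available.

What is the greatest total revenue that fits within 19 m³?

By revenue per m³: paper rolls 349.80, steel fittings 257.75, textile bales 207.11, bottled goods 170.50 lead.
Taking the top-ratio shipments first gives 3×paper rolls for 5247 (15 m³).
The 5 m³ tied up in paper rolls is better spent on textile bales — total rises to 5362 (19 m³).
That's the maximum — no swap from here does better than 5362.

5362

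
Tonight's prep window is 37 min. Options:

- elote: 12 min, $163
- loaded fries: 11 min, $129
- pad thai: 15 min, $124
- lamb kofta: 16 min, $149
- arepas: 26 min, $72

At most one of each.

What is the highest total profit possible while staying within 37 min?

312

A density-first pass picks elote + loaded fries — 292 at 23 min.
The 11 min tied up in loaded fries is better spent on lamb kofta — total rises to 312 (28 min).
The spare 9 min is too small for any remaining dish, and no exchange beats 312.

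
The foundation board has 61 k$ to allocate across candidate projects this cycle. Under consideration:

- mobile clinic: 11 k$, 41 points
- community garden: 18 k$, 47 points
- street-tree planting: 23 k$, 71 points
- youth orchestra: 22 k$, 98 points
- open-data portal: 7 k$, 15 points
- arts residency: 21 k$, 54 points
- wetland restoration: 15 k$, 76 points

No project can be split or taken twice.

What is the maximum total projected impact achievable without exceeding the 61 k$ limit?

Greedy by ratio would take mobile clinic + youth orchestra + open-data portal + wetland restoration: 55 k$ used, total 230.
Dropping mobile clinic and open-data portal frees 18 k$; slotting in street-tree planting (23 k$) lifts the total to 245 at 60 k$.
An exhaustive check of the 128 subsets confirms 245.

245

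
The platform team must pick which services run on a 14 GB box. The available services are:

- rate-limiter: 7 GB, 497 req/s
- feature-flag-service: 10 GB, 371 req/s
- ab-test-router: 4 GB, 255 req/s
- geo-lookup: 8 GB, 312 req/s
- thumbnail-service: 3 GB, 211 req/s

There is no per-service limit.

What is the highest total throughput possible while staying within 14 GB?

994

The ratio ordering already packs tightly: 2×rate-limiter, 14 GB, 994.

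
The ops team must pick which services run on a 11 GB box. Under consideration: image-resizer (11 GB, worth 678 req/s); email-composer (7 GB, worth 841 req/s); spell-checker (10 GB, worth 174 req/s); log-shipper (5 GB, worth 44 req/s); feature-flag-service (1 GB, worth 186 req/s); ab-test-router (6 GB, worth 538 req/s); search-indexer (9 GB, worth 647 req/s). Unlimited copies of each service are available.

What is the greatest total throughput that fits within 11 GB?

2046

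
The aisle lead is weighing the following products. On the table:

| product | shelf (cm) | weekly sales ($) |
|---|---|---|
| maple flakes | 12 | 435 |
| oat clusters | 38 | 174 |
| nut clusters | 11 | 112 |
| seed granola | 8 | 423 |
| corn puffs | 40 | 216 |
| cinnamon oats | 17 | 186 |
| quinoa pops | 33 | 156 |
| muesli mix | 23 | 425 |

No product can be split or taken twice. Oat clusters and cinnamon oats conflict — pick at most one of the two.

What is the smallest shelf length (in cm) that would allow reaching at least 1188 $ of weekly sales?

43

Need the lightest bundle worth ≥ 1188.
maple flakes + seed granola + muesli mix reaches 1283 using 43 cm.
Any bundle with less than 43 cm falls short of 1188.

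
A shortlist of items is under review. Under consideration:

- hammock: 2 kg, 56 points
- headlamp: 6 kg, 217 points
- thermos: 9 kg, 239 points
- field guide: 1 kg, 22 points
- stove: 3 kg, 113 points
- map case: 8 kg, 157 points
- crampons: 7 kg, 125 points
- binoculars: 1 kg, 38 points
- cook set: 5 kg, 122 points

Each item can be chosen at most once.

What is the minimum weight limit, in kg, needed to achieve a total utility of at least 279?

Need the lightest bundle worth ≥ 279.
hammock + headlamp + field guide reaches 295 using 9 kg.
Below 9 kg the best achievable stays under 279.

9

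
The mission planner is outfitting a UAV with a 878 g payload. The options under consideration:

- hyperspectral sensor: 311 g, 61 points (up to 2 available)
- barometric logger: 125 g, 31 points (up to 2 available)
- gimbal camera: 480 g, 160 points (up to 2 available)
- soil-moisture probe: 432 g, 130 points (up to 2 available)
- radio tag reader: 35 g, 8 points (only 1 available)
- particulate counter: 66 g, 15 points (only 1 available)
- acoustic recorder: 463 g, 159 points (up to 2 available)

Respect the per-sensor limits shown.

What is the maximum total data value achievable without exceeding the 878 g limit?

Greedy by ratio would take 2×barometric logger + radio tag reader + particulate counter + acoustic recorder: 814 g used, total 244.
Using the slack differently, 2×soil-moisture probe comes to 260 at 864 g.

260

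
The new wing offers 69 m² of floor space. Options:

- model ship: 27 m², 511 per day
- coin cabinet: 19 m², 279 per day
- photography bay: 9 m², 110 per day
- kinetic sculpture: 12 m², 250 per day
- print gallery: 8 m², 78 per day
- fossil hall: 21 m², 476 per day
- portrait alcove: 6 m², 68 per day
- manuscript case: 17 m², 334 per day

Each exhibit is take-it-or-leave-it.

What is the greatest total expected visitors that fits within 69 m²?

1347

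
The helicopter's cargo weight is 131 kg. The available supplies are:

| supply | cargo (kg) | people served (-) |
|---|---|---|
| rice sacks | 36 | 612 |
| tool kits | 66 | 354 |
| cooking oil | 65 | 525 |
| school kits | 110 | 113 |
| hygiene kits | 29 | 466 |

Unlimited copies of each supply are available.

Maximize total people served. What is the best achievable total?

2156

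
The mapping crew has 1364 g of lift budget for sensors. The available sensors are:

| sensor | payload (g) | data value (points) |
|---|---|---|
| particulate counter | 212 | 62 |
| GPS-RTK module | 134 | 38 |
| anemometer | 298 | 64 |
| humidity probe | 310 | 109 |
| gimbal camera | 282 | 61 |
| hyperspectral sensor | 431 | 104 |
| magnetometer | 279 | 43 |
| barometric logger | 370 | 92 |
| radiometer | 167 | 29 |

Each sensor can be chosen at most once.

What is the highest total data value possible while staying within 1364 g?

A density-first pass picks particulate counter + GPS-RTK module + humidity probe + gimbal camera + barometric logger — 362 at 1308 g.
The 416 g tied up in GPS-RTK module and gimbal camera is better spent on hyperspectral sensor — total rises to 367 (1323 g).
No other feasible combination exceeds 367.

367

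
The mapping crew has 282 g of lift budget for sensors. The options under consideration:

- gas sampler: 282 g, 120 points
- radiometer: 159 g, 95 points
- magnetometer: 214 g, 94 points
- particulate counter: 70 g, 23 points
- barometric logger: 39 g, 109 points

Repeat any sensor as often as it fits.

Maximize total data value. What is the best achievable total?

763

7×barometric logger uses 273 of the 282 g and totals 763.
Every other selection either busts 282 g or fails to beat 763.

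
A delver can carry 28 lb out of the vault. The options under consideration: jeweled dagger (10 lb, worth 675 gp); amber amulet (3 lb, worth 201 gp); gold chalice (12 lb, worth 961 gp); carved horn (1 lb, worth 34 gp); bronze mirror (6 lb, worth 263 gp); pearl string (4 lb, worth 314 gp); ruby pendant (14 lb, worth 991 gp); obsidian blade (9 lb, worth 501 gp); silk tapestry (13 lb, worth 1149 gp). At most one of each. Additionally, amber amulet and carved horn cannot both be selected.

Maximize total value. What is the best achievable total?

2311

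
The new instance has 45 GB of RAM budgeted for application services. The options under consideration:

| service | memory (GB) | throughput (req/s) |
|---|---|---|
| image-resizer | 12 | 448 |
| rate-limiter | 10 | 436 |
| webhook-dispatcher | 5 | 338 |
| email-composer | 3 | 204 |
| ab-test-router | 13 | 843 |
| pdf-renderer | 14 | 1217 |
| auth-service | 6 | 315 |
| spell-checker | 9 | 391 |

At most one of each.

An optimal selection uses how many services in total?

Optimal total is 3038.
For example rate-limiter + webhook-dispatcher + email-composer + ab-test-router + pdf-renderer achieves it, using 45 GB.
Every optimal selection uses 5 services.

5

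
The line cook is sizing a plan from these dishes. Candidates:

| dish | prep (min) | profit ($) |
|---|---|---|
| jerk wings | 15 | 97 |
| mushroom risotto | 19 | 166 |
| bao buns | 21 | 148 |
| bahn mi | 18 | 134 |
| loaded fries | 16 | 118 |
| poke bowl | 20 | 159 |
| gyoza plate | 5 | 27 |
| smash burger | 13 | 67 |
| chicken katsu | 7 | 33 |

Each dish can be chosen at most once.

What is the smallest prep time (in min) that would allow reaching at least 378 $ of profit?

50

Minimise min subject to total profit ≥ 378.
jerk wings + mushroom risotto + loaded fries: 381 profit at 50 min.
No combination under 50 min hits 378.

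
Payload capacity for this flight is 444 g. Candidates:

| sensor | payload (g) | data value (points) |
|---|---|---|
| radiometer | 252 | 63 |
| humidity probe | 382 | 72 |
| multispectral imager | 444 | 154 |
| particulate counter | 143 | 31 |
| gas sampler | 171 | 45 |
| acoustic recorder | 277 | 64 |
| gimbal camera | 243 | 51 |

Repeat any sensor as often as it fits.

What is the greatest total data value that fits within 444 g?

154

Taking multispectral imager: 444 g used, 154 in data value.
Nothing else within 444 g beats 154.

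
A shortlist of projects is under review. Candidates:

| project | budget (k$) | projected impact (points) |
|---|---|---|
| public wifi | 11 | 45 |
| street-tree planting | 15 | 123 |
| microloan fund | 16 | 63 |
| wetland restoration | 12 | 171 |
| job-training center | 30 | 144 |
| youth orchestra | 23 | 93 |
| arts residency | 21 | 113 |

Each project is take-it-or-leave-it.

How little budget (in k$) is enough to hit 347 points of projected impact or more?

43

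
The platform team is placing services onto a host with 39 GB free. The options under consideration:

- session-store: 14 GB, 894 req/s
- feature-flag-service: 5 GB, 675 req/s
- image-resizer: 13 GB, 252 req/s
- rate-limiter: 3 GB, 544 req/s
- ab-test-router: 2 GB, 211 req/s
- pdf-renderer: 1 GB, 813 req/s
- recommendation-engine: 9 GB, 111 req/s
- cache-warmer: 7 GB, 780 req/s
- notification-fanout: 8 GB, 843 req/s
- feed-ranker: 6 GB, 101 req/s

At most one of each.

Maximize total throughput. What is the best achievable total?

Density check — pdf-renderer 813.00, rate-limiter 181.33, feature-flag-service 135.00 are the best per GB.
Greedy by ratio would take feature-flag-service + image-resizer + rate-limiter + ab-test-router + pdf-renderer + cache-warmer + notification-fanout: 39 GB used, total 4118.
Dropping image-resizer and ab-test-router frees 15 GB; slotting in session-store (14 GB) lifts the total to 4549 at 38 GB.
The closest alternative, session-store + feature-flag-service + ab-test-router + pdf-renderer + cache-warmer + notification-fanout, reaches only 4216.

4549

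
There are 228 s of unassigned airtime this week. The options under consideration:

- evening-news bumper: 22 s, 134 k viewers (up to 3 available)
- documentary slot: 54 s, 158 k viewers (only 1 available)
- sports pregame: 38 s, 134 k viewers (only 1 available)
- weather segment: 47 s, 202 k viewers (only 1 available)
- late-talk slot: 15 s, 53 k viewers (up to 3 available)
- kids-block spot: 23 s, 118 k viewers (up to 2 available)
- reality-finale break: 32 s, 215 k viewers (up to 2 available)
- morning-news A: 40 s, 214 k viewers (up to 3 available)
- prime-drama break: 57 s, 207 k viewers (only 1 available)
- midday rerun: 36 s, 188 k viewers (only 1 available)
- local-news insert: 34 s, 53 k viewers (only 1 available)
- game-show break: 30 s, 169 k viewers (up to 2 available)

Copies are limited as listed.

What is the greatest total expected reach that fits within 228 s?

1358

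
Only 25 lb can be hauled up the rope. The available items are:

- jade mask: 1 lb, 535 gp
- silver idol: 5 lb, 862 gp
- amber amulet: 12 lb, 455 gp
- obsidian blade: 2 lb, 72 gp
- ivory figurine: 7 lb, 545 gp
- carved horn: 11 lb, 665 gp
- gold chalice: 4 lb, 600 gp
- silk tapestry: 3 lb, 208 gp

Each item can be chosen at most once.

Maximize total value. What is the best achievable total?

2870

Density check — jade mask 535.00, silver idol 172.40, gold chalice 150.00, ivory figurine 77.86 are the best per lb.
Filling by ratio: jade mask + silver idol + obsidian blade + ivory figurine + gold chalice + silk tapestry for 2822, with 3 lb left unused.
The 9 lb tied up in obsidian blade and ivory figurine is better spent on carved horn — total rises to 2870 (24 lb).
Next best is jade mask + silver idol + obsidian blade + ivory figurine + gold chalice + silk tapestry at 2822 (22 lb) — short by 48.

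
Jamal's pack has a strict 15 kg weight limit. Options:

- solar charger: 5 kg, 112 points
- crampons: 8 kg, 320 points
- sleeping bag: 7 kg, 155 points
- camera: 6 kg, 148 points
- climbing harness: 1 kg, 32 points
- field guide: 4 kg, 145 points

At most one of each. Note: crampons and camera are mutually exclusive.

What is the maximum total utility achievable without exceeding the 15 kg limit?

497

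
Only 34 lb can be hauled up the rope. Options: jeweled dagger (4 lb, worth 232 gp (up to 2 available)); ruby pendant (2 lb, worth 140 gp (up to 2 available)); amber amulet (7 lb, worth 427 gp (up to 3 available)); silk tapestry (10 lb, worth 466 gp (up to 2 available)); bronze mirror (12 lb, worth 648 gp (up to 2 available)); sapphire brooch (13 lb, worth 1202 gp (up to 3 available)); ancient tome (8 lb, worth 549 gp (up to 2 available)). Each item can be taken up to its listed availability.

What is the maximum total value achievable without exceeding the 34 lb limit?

2953

A density-first pass picks jeweled dagger + 2×ruby pendant + 2×sapphire brooch — 2916 at 34 lb.
The 8 lb tied up in jeweled dagger and 2×ruby pendant is better spent on ancient tome — total rises to 2953 (34 lb).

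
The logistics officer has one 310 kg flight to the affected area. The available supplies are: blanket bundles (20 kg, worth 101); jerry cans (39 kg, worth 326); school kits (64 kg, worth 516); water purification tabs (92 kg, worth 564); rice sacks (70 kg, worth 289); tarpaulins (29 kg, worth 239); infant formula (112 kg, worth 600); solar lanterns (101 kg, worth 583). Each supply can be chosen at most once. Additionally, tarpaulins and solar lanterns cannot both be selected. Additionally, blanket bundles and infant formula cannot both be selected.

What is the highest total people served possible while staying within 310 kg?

A density-first pass picks blanket bundles + jerry cans + school kits + water purification tabs + tarpaulins — 1746 at 244 kg.
The 49 kg tied up in blanket bundles and tarpaulins is better spent on infant formula — total rises to 2006 (307 kg).
The closest alternative, jerry cans + school kits + water purification tabs + solar lanterns, reaches only 1989.

2006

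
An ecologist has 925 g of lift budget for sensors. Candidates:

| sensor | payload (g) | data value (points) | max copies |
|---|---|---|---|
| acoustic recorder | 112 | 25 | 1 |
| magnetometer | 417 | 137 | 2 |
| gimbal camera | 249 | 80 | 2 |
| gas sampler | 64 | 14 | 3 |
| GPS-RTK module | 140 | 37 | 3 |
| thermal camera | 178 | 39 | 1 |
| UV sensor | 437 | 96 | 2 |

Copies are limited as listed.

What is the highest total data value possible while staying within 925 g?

Greedy by ratio would take 2×magnetometer + gas sampler: 898 g used, total 288.
The 481 g tied up in magnetometer and gas sampler is better spent on 2×gimbal camera — total rises to 297 (915 g).
That's the maximum — no swap from here does better than 297.

297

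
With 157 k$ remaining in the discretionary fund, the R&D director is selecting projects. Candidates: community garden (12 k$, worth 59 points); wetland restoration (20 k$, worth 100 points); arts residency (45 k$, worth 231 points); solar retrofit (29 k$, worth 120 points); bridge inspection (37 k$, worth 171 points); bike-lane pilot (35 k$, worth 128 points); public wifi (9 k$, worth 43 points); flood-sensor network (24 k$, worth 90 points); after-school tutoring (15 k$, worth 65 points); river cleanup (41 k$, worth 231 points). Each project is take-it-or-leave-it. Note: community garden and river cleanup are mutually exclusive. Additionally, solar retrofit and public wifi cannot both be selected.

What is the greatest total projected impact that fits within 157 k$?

776

Best packing: wetland restoration + arts residency + bridge inspection + public wifi + river cleanup — 152 k$, 776 total.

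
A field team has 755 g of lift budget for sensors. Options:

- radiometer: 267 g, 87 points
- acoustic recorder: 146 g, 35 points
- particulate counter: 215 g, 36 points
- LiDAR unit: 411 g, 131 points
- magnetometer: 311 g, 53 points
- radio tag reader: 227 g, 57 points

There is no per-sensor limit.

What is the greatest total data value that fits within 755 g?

218

Ranking by ratio (data value/g): radiometer 0.33, LiDAR unit 0.32, radio tag reader 0.25, acoustic recorder 0.24.
A density-first pass picks 2×radiometer + acoustic recorder — 209 at 680 g.
The 413 g tied up in radiometer and acoustic recorder is better spent on LiDAR unit — total rises to 218 (678 g).
The spare 77 g is too small for any remaining sensor, and no exchange beats 218.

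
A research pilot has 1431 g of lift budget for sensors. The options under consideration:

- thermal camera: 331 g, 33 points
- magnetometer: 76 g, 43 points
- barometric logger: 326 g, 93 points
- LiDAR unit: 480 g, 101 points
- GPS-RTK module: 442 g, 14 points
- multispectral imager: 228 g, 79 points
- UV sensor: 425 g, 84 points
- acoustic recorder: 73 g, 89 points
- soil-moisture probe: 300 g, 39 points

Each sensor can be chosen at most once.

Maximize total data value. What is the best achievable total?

427

Greedy by ratio would take magnetometer + barometric logger + LiDAR unit + multispectral imager + acoustic recorder: 1183 g used, total 405.
The 480 g tied up in LiDAR unit is better spent on UV sensor + soil-moisture probe — total rises to 427 (1428 g).
Nothing else within 1431 g beats 427.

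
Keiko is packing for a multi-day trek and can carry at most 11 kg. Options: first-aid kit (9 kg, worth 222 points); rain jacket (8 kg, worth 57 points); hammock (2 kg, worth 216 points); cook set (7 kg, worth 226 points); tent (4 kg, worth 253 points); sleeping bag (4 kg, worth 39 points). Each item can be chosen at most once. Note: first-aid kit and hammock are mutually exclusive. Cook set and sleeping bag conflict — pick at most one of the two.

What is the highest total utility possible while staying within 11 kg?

Ranking by ratio (utility/kg): hammock 108.00, tent 63.25, cook set 32.29.
The ratio ordering already packs tightly: hammock + tent + sleeping bag, 10 kg, 508.
Nothing else feasible within 11 kg beats 508.

508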